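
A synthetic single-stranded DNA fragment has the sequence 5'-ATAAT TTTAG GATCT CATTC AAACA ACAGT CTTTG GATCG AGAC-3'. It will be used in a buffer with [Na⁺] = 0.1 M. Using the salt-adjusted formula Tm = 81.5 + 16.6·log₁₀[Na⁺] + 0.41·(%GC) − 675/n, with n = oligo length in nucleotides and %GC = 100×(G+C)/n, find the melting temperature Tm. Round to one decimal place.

63.5°C

Length n = 44. Scanning the sequence gives T=14, A=15, C=8, G=7.
G+C = 15, so %GC = 15/44 × 100 = 34.091%
Salt term: 16.6 × (-1) = -16.6
GC term: 0.41 × 34.091 = 13.977; length term: −675/44 = −15.341
Tm = 81.5 + (-16.6) + 13.977 − 15.341 = 63.536 → 63.5°C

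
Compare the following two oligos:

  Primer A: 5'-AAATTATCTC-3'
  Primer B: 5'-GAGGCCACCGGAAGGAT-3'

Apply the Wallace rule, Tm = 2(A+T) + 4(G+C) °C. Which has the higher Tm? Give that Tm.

Primer A: A+T=8, G+C=2 → Tm = 2(8)+4(2) = 24°C
Primer B: A+T=6, G+C=11 → Tm = 2(6)+4(11) = 56°C
24°C vs 56°C → primer B is higher.

Primer B, 56°C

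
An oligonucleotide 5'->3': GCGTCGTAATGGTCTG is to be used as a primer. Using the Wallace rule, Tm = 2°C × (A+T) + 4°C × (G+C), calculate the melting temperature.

Counting bases: C=3, G=6, A=2, T=5
So N_AT = 7 and N_GC = 9.
Tm = 2×7 + 4×9 = 50°C

50°C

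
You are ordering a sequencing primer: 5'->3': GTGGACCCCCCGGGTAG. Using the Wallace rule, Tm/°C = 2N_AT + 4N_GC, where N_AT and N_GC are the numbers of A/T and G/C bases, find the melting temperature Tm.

60°C

Scanning the sequence gives T=2, C=6, A=2, G=7.
A+T = 4, G+C = 13
Tm = 4·13 + 2·4 = 52 + 8 = 60°C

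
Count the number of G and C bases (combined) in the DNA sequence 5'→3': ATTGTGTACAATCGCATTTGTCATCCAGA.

G=5, T=10, A=8, C=6
Total G or C: 5 + 6 = 11

11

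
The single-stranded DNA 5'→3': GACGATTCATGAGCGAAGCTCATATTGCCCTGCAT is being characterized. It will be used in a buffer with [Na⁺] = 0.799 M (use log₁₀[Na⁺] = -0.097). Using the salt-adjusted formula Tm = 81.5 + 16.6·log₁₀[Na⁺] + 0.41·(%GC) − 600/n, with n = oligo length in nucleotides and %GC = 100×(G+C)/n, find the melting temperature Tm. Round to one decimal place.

Length n = 35. Scanning the sequence gives G=8, A=9, T=9, C=9.
G+C = 17, so %GC = 17/35 × 100 = 48.571%
Salt term: 16.6 × (-0.097) = -1.61
GC term: 0.41 × 48.571 = 19.914; length term: −600/35 = −17.143
Tm = 81.5 + (-1.61) + 19.914 − 17.143 = 82.661 → 82.7°C

82.7°C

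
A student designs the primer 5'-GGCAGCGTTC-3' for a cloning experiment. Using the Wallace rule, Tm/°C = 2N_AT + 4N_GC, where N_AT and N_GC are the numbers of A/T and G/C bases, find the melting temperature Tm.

Base counts: G=4, T=2, C=3, A=1
AT pairs contribute 3, GC pairs contribute 7.
Tm = 4·7 + 2·3 = 28 + 6 = 34°C

34°C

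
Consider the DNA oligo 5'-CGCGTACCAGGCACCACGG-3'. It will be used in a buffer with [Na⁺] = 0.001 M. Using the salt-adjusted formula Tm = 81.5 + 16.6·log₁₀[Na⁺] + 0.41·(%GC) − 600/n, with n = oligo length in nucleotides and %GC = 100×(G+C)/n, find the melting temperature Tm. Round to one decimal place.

30.3°C

Length n = 19. Base counts: G=6, A=4, T=1, C=8
G+C = 14, so %GC = 14/19 × 100 = 73.684%
Salt term: 16.6 × (-3) = -49.8
GC term: 0.41 × 73.684 = 30.21; length term: −600/19 = −31.579
Tm = 81.5 + (-49.8) + 30.21 − 31.579 = 30.331 → 30.3°C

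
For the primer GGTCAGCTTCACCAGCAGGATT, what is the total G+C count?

12

T=5, G=6, C=6, A=5
Total G or C: 6 + 6 = 12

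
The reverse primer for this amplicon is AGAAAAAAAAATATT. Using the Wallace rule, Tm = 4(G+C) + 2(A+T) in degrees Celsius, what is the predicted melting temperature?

32°C

A=11, G=1, C=0, T=3
So N_AT = 14 and N_GC = 1.
Tm = 4·1 + 2·14 = 4 + 28 = 32°C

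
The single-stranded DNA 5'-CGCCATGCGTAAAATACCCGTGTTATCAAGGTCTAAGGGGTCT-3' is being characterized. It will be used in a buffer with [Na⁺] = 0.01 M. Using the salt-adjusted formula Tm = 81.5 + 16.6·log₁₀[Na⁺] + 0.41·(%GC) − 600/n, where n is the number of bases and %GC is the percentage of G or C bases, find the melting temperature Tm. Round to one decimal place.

54.4°C

Length n = 43. Scanning the sequence gives G=11, C=10, A=11, T=11.
G+C = 21, so %GC = 21/43 × 100 = 48.837%
Salt term: 16.6 × (-2) = -33.2
GC term: 0.41 × 48.837 = 20.023; length term: −600/43 = −13.953
Tm = 81.5 + (-33.2) + 20.023 − 13.953 = 54.37 → 54.4°C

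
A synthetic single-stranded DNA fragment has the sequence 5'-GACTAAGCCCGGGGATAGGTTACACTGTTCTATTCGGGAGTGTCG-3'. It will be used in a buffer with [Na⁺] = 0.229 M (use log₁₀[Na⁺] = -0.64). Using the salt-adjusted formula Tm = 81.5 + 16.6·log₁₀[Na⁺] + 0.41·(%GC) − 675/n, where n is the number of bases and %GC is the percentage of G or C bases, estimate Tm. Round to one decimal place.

77.7°C

Length n = 45. Base counts: A=9, C=9, T=12, G=15
G+C = 24, so %GC = 24/45 × 100 = 53.333%
Salt term: 16.6 × (-0.64) = -10.624
GC term: 0.41 × 53.333 = 21.867; length term: −675/45 = −15
Tm = 81.5 + (-10.624) + 21.867 − 15 = 77.743 → 77.7°C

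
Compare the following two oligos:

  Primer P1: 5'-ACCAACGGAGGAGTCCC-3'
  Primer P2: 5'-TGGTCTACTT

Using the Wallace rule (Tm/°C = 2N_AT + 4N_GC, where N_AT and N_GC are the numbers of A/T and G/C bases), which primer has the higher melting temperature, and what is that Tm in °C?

Primer P1: A+T=6, G+C=11 → Tm = 2(6)+4(11) = 56°C
Primer P2: A+T=6, G+C=4 → Tm = 2(6)+4(4) = 28°C
56°C vs 28°C → primer P1 is higher.

Primer P1, 56°C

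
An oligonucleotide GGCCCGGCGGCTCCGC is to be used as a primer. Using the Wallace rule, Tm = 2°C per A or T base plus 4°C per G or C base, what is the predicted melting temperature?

62°C

Scanning the sequence gives T=1, A=0, C=8, G=7.
AT pairs contribute 1, GC pairs contribute 15.
Tm = 4·15 + 2·1 = 60 + 2 = 62°C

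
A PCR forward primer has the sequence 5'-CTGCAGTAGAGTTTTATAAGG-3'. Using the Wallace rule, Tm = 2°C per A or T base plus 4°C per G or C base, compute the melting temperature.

58°C

Base counts: G=6, T=7, C=2, A=6
So N_AT = 13 and N_GC = 8.
Tm = 2(13) + 4(8) = 26 + 32 = 58°C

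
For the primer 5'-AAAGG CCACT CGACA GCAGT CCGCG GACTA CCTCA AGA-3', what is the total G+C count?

22

Base counts: G=9, T=4, C=13, A=12
G+C = 9 + 13 = 22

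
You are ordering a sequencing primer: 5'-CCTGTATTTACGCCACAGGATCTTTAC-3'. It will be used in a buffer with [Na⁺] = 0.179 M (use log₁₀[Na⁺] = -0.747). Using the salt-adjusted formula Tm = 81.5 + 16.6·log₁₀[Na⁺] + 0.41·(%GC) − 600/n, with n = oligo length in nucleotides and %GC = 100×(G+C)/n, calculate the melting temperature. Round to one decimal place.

65.1°C

Length n = 27. Counting bases: T=9, G=4, A=6, C=8
G+C = 12, so %GC = 12/27 × 100 = 44.444%
Salt term: 16.6 × (-0.747) = -12.4
GC term: 0.41 × 44.444 = 18.222; length term: −600/27 = −22.222
Tm = 81.5 + (-12.4) + 18.222 − 22.222 = 65.1 → 65.1°C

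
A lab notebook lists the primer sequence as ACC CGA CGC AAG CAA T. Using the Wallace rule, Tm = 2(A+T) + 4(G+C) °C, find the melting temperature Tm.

50°C

C=6, T=1, G=3, A=6
A+T = 7, G+C = 9
Tm = 4·9 + 2·7 = 36 + 14 = 50°C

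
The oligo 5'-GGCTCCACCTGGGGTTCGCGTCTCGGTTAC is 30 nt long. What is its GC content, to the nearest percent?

Scanning the sequence gives A=2, T=8, G=10, C=10.
G+C = 10 + 10 = 20 out of 30 bases
%GC = 20/30 × 100 = 66.67% ≈ 67%

67%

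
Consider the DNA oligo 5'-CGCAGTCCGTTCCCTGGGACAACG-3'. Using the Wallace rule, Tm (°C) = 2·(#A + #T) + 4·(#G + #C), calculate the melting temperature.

Counting bases: G=7, A=4, C=9, T=4
So N_AT = 8 and N_GC = 16.
Tm = 2(8) + 4(16) = 16 + 64 = 80°C

80°C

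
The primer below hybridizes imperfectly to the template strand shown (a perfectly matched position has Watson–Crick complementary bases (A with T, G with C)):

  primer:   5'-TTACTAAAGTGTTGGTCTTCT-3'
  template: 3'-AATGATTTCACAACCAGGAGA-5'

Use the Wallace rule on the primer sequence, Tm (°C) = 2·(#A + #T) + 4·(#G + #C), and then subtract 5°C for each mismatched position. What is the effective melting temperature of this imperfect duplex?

Primer base counts: A=4, T=10, G=4, C=3 → A+T=14, G+C=7
Perfect-match Tm = 2(14) + 4(7) = 28 + 28 = 56°C
Mismatches (positions where the bases are not complementary): 1 (at position 18)
Effective Tm = 56 − 1×5 = 56 − 5 = 51°C

51°C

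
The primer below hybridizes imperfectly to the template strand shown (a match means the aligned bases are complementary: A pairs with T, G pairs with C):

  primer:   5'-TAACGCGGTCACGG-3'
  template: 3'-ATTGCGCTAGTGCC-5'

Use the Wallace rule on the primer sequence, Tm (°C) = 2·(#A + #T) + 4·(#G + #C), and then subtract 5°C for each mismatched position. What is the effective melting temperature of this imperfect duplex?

41°C

Primer base counts: A=3, T=2, G=5, C=4 → A+T=5, G+C=9
Perfect-match Tm = 2(5) + 4(9) = 10 + 36 = 46°C
Mismatches (positions where the bases are not complementary): 1 (at position 8)
Effective Tm = 46 − 1×5 = 46 − 5 = 41°C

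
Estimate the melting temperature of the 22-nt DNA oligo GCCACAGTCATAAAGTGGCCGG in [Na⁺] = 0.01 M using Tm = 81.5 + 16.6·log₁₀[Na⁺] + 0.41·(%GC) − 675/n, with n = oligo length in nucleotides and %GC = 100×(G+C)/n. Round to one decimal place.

Length n = 22. Counting bases: G=7, A=6, C=6, T=3
G+C = 13, so %GC = 13/22 × 100 = 59.091%
Salt term: 16.6 × (-2) = -33.2
GC term: 0.41 × 59.091 = 24.227; length term: −675/22 = −30.682
Tm = 81.5 + (-33.2) + 24.227 − 30.682 = 41.845 → 41.8°C

41.8°C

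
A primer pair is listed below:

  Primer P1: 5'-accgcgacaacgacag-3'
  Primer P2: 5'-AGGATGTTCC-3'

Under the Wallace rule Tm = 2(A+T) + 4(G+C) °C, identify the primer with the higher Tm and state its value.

Primer P1, 52°C

Primer P1: A+T=6, G+C=10 → Tm = 2(6)+4(10) = 52°C
Primer P2: A+T=5, G+C=5 → Tm = 2(5)+4(5) = 30°C
52°C vs 30°C → primer P1 is higher.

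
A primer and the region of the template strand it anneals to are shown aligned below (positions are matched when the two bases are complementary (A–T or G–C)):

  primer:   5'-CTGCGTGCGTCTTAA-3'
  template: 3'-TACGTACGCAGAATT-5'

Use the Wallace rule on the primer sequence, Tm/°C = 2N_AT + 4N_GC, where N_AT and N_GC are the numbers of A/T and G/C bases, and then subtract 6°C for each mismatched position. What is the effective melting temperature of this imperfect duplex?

Primer base counts: A=2, T=5, G=4, C=4 → A+T=7, G+C=8
Perfect-match Tm = 2(7) + 4(8) = 14 + 32 = 46°C
Mismatches (positions where the bases are not complementary): 2 (at positions 1, 5)
Effective Tm = 46 − 2×6 = 46 − 12 = 34°C

34°C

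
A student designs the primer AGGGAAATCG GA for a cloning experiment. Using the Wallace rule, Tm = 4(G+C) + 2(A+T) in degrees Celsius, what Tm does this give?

36°C

Base counts: G=5, T=1, A=5, C=1
A+T = 6, G+C = 6
Tm = 4·6 + 2·6 = 24 + 12 = 36°C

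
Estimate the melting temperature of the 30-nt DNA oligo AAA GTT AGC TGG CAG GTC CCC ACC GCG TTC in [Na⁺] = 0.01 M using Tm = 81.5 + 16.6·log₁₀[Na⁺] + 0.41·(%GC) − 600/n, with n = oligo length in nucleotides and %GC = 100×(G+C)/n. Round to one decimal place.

Length n = 30. Counting bases: A=6, C=10, T=6, G=8
G+C = 18, so %GC = 18/30 × 100 = 60%
Salt term: 16.6 × (-2) = -33.2
GC term: 0.41 × 60 = 24.6; length term: −600/30 = −20
Tm = 81.5 + (-33.2) + 24.6 − 20 = 52.9 → 52.9°C

52.9°C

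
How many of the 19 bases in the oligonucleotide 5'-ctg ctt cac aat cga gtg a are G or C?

A=5, G=4, C=5, T=5
Total G or C: 4 + 5 = 9

9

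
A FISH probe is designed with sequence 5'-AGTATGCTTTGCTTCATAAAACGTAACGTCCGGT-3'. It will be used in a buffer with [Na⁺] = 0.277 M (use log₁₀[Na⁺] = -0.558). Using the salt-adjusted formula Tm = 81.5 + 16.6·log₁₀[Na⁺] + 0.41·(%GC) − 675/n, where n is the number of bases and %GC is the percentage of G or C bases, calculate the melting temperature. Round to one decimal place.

Length n = 34. G=7, C=7, A=9, T=11
G+C = 14, so %GC = 14/34 × 100 = 41.176%
Salt term: 16.6 × (-0.558) = -9.263
GC term: 0.41 × 41.176 = 16.882; length term: −675/34 = −19.853
Tm = 81.5 + (-9.263) + 16.882 − 19.853 = 69.266 → 69.3°C

69.3°C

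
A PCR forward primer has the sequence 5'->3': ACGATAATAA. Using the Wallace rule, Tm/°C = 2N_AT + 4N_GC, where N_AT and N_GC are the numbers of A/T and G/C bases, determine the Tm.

24°C

C=1, G=1, A=6, T=2
So N_AT = 8 and N_GC = 2.
Tm = 4·2 + 2·8 = 8 + 16 = 24°C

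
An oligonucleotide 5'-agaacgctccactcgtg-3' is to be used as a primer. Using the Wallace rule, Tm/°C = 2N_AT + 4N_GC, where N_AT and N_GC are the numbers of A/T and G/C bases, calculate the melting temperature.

54°C

Counting bases: A=4, T=3, G=4, C=6
So N_AT = 7 and N_GC = 10.
Tm = 2(7) + 4(10) = 14 + 40 = 54°C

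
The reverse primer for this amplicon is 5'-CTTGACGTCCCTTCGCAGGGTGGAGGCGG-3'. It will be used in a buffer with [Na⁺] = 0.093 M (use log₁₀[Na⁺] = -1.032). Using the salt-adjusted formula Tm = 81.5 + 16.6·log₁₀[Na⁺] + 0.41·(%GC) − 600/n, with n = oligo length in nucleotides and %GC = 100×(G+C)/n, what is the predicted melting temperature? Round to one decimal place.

72.0°C

Length n = 29. Base counts: G=12, A=3, T=6, C=8
G+C = 20, so %GC = 20/29 × 100 = 68.966%
Salt term: 16.6 × (-1.032) = -17.131
GC term: 0.41 × 68.966 = 28.276; length term: −600/29 = −20.69
Tm = 81.5 + (-17.131) + 28.276 − 20.69 = 71.955 → 72.0°C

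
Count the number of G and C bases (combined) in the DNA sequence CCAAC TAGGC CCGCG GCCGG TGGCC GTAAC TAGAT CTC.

Base counts: G=11, C=14, T=6, A=7
Total G or C: 11 + 14 = 25

25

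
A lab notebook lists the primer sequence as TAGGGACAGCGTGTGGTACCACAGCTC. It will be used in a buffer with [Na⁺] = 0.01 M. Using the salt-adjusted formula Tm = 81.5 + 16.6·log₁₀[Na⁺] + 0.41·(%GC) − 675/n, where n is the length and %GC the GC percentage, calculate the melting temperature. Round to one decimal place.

47.6°C

Length n = 27. Scanning the sequence gives G=9, A=6, T=5, C=7.
G+C = 16, so %GC = 16/27 × 100 = 59.259%
Salt term: 16.6 × (-2) = -33.2
GC term: 0.41 × 59.259 = 24.296; length term: −675/27 = −25
Tm = 81.5 + (-33.2) + 24.296 − 25 = 47.596 → 47.6°C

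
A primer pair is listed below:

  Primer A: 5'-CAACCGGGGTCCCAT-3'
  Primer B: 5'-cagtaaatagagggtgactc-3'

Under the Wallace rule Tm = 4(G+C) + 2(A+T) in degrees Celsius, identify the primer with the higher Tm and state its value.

Primer B, 58°C

Primer A: A+T=5, G+C=10 → Tm = 2(5)+4(10) = 50°C
Primer B: A+T=11, G+C=9 → Tm = 2(11)+4(9) = 58°C
50°C vs 58°C → primer B is higher.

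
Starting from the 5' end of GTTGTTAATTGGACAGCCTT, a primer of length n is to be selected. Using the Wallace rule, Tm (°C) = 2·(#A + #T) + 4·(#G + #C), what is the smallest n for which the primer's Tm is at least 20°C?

First 7 bases: GTTGTTA → Tm = 18°C (< 20°C)
First 8 bases: GTTGTTAA → Tm = 20°C (≥ 20°C)
Each additional base adds 2°C (A/T) or 4°C (G/C), so Tm is non-decreasing in n; n = 8 is the first length to reach 20°C.

n = 8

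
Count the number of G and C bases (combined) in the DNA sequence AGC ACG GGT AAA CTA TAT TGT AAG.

9

Counting bases: T=6, C=3, A=9, G=6
G+C = 6 + 3 = 9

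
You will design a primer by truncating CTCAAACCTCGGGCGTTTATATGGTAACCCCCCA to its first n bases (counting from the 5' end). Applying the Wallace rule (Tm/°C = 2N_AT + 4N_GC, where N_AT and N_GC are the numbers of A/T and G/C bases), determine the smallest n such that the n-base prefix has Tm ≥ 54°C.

First 16 bases: CTCAAACCTCGGGCGT → Tm = 52°C (< 54°C)
First 17 bases: CTCAAACCTCGGGCGTT → Tm = 54°C (≥ 54°C)
Each additional base adds 2°C (A/T) or 4°C (G/C), so Tm is non-decreasing in n; n = 17 is the first length to reach 54°C.

n = 17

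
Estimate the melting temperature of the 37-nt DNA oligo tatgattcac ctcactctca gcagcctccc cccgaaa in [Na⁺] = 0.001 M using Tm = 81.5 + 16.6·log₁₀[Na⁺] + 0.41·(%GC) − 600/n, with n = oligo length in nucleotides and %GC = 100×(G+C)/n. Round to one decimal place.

37.6°C

Length n = 37. Counting bases: A=9, T=8, G=4, C=16
G+C = 20, so %GC = 20/37 × 100 = 54.054%
Salt term: 16.6 × (-3) = -49.8
GC term: 0.41 × 54.054 = 22.162; length term: −600/37 = −16.216
Tm = 81.5 + (-49.8) + 22.162 − 16.216 = 37.646 → 37.6°C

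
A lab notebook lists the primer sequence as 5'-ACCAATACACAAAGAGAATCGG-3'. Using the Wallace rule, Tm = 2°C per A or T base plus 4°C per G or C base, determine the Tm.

62°C

Scanning the sequence gives T=2, A=11, G=4, C=5.
A+T = 13, G+C = 9
Tm = 4·9 + 2·13 = 36 + 26 = 62°C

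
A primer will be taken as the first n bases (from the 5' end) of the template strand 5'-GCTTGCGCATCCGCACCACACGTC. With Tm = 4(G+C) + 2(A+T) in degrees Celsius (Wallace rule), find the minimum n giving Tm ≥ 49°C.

n = 15

First 14 bases: GCTTGCGCATCCGC → Tm = 48°C (< 49°C)
First 15 bases: GCTTGCGCATCCGCA → Tm = 50°C (≥ 49°C)
Since every base adds ≥2°C, Tm only increases with n, so the threshold is first crossed at n = 15.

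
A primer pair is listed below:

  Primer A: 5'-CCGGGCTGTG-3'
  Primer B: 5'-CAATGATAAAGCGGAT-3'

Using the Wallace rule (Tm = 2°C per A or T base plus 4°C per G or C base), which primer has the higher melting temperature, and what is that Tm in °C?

Primer A: A+T=2, G+C=8 → Tm = 2(2)+4(8) = 36°C
Primer B: A+T=10, G+C=6 → Tm = 2(10)+4(6) = 44°C
36°C vs 44°C → primer B is higher.

Primer B, 44°C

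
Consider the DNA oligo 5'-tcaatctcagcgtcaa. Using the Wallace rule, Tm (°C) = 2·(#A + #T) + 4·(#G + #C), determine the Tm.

Scanning the sequence gives C=5, G=2, T=4, A=5.
AT pairs contribute 9, GC pairs contribute 7.
Tm = 4·7 + 2·9 = 28 + 18 = 46°C

46°C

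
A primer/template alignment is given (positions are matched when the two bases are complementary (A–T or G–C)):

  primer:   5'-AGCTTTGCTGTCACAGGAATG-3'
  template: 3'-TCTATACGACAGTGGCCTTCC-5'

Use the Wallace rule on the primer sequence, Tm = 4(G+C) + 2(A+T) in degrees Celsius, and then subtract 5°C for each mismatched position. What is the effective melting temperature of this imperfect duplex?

Primer base counts: A=5, T=6, G=6, C=4 → A+T=11, G+C=10
Perfect-match Tm = 2(11) + 4(10) = 22 + 40 = 62°C
Mismatches (positions where the bases are not complementary): 4 (at positions 3, 5, 15, 20)
Effective Tm = 62 − 4×5 = 62 − 20 = 42°C

42°C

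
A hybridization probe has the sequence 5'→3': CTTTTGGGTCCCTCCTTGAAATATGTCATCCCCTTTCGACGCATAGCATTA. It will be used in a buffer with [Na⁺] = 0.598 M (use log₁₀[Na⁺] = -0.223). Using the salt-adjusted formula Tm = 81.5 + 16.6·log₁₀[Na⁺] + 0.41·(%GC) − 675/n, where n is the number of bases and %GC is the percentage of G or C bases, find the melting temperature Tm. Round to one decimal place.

83.1°C

Length n = 51. Counting bases: G=8, C=15, T=18, A=10
G+C = 23, so %GC = 23/51 × 100 = 45.098%
Salt term: 16.6 × (-0.223) = -3.702
GC term: 0.41 × 45.098 = 18.49; length term: −675/51 = −13.235
Tm = 81.5 + (-3.702) + 18.49 − 13.235 = 83.053 → 83.1°C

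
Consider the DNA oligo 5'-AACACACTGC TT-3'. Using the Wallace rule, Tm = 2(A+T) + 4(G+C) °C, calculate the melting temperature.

34°C

Base counts: C=4, T=3, G=1, A=4
AT pairs contribute 7, GC pairs contribute 5.
Tm = 2(7) + 4(5) = 14 + 20 = 34°C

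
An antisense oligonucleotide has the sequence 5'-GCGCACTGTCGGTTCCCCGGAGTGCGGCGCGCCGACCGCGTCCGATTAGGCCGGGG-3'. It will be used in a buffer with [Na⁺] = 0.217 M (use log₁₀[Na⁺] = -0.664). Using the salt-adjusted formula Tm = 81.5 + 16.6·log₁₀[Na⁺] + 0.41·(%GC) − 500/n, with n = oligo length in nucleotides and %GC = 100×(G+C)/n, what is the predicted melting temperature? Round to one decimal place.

Length n = 56. A=5, T=8, C=20, G=23
G+C = 43, so %GC = 43/56 × 100 = 76.786%
Salt term: 16.6 × (-0.664) = -11.022
GC term: 0.41 × 76.786 = 31.482; length term: −500/56 = −8.929
Tm = 81.5 + (-11.022) + 31.482 − 8.929 = 93.031 → 93.0°C

93.0°C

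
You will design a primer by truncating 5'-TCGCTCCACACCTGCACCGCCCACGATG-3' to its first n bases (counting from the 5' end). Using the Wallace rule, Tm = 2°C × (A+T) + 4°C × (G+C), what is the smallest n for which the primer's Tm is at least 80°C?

First 23 bases: TCGCTCCACACCTGCACCGCCCA → Tm = 78°C (< 80°C)
First 24 bases: TCGCTCCACACCTGCACCGCCCAC → Tm = 82°C (≥ 80°C)
Since every base adds ≥2°C, Tm only increases with n, so the threshold is first crossed at n = 24.

n = 24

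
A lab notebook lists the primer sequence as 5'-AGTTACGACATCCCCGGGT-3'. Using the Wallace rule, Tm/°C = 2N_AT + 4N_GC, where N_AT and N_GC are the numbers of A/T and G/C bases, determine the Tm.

60°C

Counting bases: G=5, T=4, C=6, A=4
A+T = 8, G+C = 11
Tm = 2×8 + 4×11 = 60°C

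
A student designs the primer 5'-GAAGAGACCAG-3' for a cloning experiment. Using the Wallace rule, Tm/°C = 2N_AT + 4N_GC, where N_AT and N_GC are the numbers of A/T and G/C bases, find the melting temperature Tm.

Base counts: G=4, A=5, T=0, C=2
A+T = 5, G+C = 6
Tm = 4·6 + 2·5 = 24 + 10 = 34°C

34°C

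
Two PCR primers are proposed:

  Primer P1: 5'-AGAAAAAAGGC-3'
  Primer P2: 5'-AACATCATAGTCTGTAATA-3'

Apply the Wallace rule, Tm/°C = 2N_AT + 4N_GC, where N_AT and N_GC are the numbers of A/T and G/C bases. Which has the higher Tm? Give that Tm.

Primer P1: A+T=7, G+C=4 → Tm = 2(7)+4(4) = 30°C
Primer P2: A+T=14, G+C=5 → Tm = 2(14)+4(5) = 48°C
30°C vs 48°C → primer P2 is higher.

Primer P2, 48°C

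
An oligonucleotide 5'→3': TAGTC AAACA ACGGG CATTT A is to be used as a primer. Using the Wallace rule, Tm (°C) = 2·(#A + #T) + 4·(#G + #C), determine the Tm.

Counting bases: A=8, T=5, G=4, C=4
AT pairs contribute 13, GC pairs contribute 8.
Tm = 2(13) + 4(8) = 26 + 32 = 58°C

58°C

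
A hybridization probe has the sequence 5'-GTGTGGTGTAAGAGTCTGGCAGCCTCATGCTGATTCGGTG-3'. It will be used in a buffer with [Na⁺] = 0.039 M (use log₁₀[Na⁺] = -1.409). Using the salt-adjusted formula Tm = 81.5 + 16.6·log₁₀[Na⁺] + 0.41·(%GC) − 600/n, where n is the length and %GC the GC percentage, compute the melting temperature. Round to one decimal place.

Length n = 40. Base counts: G=15, A=6, T=12, C=7
G+C = 22, so %GC = 22/40 × 100 = 55%
Salt term: 16.6 × (-1.409) = -23.389
GC term: 0.41 × 55 = 22.55; length term: −600/40 = −15
Tm = 81.5 + (-23.389) + 22.55 − 15 = 65.661 → 65.7°C

65.7°C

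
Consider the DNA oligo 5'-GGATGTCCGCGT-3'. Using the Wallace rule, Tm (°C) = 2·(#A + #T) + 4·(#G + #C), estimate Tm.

Base counts: C=3, T=3, G=5, A=1
AT pairs contribute 4, GC pairs contribute 8.
Tm = 4·8 + 2·4 = 32 + 8 = 40°C

40°C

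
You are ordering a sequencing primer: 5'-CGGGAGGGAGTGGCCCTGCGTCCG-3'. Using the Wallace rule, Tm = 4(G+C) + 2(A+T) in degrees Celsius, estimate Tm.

86°C

Base counts: T=3, G=12, A=2, C=7
A+T = 5, G+C = 19
Tm = 2(5) + 4(19) = 10 + 76 = 86°C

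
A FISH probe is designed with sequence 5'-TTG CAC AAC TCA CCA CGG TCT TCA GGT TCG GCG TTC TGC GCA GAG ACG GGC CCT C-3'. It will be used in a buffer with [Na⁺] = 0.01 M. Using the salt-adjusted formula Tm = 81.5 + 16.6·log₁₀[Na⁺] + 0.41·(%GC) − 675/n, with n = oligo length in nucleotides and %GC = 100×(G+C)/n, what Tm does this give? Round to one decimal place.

Length n = 55. Scanning the sequence gives A=9, T=12, G=15, C=19.
G+C = 34, so %GC = 34/55 × 100 = 61.818%
Salt term: 16.6 × (-2) = -33.2
GC term: 0.41 × 61.818 = 25.345; length term: −675/55 = −12.273
Tm = 81.5 + (-33.2) + 25.345 − 12.273 = 61.372 → 61.4°C

61.4°C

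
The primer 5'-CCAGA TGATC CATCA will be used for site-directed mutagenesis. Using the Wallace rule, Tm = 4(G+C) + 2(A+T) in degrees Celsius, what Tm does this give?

44°C

Scanning the sequence gives G=2, C=5, A=5, T=3.
So N_AT = 8 and N_GC = 7.
Tm = 2×8 + 4×7 = 44°C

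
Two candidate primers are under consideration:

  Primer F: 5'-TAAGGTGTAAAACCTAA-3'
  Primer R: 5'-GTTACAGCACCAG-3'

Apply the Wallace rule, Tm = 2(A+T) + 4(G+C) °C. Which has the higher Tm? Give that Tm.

Primer F: A+T=12, G+C=5 → Tm = 2(12)+4(5) = 44°C
Primer R: A+T=6, G+C=7 → Tm = 2(6)+4(7) = 40°C
44°C vs 40°C → primer F is higher.

Primer F, 44°C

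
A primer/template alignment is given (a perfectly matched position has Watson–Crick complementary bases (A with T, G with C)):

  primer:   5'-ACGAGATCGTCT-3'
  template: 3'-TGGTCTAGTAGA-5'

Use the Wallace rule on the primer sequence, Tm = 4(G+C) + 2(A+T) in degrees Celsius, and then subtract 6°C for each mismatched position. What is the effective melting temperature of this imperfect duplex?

Primer base counts: A=3, T=3, G=3, C=3 → A+T=6, G+C=6
Perfect-match Tm = 2(6) + 4(6) = 12 + 24 = 36°C
Mismatches (positions where the bases are not complementary): 2 (at positions 3, 9)
Effective Tm = 36 − 2×6 = 36 − 12 = 24°C

24°C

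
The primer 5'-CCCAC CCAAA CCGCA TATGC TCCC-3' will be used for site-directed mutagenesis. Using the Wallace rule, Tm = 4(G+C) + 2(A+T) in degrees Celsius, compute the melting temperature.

78°C

Counting bases: A=6, C=13, G=2, T=3
So N_AT = 9 and N_GC = 15.
Tm = 2×9 + 4×15 = 78°C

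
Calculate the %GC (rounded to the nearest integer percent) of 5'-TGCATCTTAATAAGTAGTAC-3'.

Base counts: C=3, A=7, T=7, G=3
G+C = 3 + 3 = 6 out of 20 bases
%GC = 6/20 × 100 = 30% ≈ 30%

30%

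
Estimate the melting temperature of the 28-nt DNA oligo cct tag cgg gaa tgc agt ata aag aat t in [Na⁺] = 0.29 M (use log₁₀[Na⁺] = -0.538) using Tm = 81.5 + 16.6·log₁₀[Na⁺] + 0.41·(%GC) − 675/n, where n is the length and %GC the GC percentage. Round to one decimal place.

Length n = 28. G=7, A=10, T=7, C=4
G+C = 11, so %GC = 11/28 × 100 = 39.286%
Salt term: 16.6 × (-0.538) = -8.931
GC term: 0.41 × 39.286 = 16.107; length term: −675/28 = −24.107
Tm = 81.5 + (-8.931) + 16.107 − 24.107 = 64.569 → 64.6°C

64.6°C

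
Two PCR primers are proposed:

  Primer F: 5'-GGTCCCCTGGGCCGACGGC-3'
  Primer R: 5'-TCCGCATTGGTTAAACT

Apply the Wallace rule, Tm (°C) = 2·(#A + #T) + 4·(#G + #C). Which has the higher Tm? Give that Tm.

Primer F: A+T=3, G+C=16 → Tm = 2(3)+4(16) = 70°C
Primer R: A+T=10, G+C=7 → Tm = 2(10)+4(7) = 48°C
70°C vs 48°C → primer F is higher.

Primer F, 70°C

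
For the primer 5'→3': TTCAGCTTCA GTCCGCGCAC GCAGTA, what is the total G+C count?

Counting bases: C=9, T=6, A=5, G=6
Total G or C: 6 + 9 = 15

15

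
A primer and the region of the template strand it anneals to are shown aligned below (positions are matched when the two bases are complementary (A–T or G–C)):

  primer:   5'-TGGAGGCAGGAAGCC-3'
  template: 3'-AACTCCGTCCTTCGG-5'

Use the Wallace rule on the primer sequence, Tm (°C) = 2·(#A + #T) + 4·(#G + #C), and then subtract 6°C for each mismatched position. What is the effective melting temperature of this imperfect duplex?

44°C

Primer base counts: A=4, T=1, G=7, C=3 → A+T=5, G+C=10
Perfect-match Tm = 2(5) + 4(10) = 10 + 40 = 50°C
Mismatches (positions where the bases are not complementary): 1 (at position 2)
Effective Tm = 50 − 1×6 = 50 − 6 = 44°C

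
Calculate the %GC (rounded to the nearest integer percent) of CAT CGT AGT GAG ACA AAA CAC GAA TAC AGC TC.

44%

Counting bases: A=13, C=8, T=5, G=6
G+C = 6 + 8 = 14 out of 32 bases
%GC = 14/32 × 100 = 43.75% ≈ 44%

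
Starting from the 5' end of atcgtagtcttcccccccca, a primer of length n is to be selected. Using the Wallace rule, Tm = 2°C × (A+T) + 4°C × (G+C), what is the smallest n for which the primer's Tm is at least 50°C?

First 15 bases: ATCGTAGTCTTCCCC → Tm = 46°C (< 50°C)
First 16 bases: ATCGTAGTCTTCCCCC → Tm = 50°C (≥ 50°C)
Each additional base adds 2°C (A/T) or 4°C (G/C), so Tm is non-decreasing in n; n = 16 is the first length to reach 50°C.

n = 16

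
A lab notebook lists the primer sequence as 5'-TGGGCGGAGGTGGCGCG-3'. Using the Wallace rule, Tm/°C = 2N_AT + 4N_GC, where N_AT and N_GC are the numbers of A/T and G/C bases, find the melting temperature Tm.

62°C

Base counts: T=2, A=1, G=11, C=3
So N_AT = 3 and N_GC = 14.
Tm = 2(3) + 4(14) = 6 + 56 = 62°C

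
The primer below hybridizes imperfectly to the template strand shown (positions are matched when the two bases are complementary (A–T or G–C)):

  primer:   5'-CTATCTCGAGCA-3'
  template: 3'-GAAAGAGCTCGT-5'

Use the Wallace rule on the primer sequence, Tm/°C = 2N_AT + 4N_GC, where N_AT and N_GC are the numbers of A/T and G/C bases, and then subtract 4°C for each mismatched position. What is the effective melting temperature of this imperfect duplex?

32°C

Primer base counts: A=3, T=3, G=2, C=4 → A+T=6, G+C=6
Perfect-match Tm = 2(6) + 4(6) = 12 + 24 = 36°C
Mismatches (positions where the bases are not complementary): 1 (at position 3)
Effective Tm = 36 − 1×4 = 36 − 4 = 32°C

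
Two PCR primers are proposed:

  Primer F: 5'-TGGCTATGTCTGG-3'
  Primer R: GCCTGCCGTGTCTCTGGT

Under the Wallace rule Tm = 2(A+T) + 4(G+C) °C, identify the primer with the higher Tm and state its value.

Primer F: A+T=6, G+C=7 → Tm = 2(6)+4(7) = 40°C
Primer R: A+T=6, G+C=12 → Tm = 2(6)+4(12) = 60°C
40°C vs 60°C → primer R is higher.

Primer R, 60°C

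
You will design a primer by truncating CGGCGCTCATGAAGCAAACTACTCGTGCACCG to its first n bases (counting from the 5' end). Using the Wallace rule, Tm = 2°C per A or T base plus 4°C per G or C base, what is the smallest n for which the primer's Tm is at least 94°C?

First 29 bases: CGGCGCTCATGAAGCAAACTACTCGTGCA → Tm = 90°C (< 94°C)
First 30 bases: CGGCGCTCATGAAGCAAACTACTCGTGCAC → Tm = 94°C (≥ 94°C)
Each additional base adds 2°C (A/T) or 4°C (G/C), so Tm is non-decreasing in n; n = 30 is the first length to reach 94°C.

n = 30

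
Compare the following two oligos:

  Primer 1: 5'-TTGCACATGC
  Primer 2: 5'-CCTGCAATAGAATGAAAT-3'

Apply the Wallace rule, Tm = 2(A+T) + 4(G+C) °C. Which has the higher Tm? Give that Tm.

Primer 2, 48°C

Primer 1: A+T=5, G+C=5 → Tm = 2(5)+4(5) = 30°C
Primer 2: A+T=12, G+C=6 → Tm = 2(12)+4(6) = 48°C
30°C vs 48°C → primer 2 is higher.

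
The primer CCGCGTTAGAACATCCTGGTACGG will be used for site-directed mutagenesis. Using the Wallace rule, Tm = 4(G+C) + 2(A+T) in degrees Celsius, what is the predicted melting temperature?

76°C

Counting bases: T=5, C=7, A=5, G=7
So N_AT = 10 and N_GC = 14.
Tm = 4·14 + 2·10 = 56 + 20 = 76°C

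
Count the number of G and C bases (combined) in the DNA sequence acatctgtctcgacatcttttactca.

G=2, C=8, T=10, A=6
G+C = 2 + 8 = 10

10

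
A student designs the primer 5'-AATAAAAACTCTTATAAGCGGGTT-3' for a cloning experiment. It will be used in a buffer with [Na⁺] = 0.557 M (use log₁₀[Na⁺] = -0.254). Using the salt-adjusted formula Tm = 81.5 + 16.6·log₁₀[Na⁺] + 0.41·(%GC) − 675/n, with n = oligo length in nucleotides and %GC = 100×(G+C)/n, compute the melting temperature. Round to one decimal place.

Length n = 24. Counting bases: T=7, G=4, C=3, A=10
G+C = 7, so %GC = 7/24 × 100 = 29.167%
Salt term: 16.6 × (-0.254) = -4.216
GC term: 0.41 × 29.167 = 11.958; length term: −675/24 = −28.125
Tm = 81.5 + (-4.216) + 11.958 − 28.125 = 61.117 → 61.1°C

61.1°C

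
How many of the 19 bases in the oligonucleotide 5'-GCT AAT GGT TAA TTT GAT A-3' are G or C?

Scanning the sequence gives A=6, C=1, T=8, G=4.
G+C = 4 + 1 = 5

5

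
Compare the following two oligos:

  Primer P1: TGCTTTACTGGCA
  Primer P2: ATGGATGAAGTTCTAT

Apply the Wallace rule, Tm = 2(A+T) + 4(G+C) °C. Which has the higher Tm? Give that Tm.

Primer P2, 42°C

Primer P1: A+T=7, G+C=6 → Tm = 2(7)+4(6) = 38°C
Primer P2: A+T=11, G+C=5 → Tm = 2(11)+4(5) = 42°C
38°C vs 42°C → primer P2 is higher.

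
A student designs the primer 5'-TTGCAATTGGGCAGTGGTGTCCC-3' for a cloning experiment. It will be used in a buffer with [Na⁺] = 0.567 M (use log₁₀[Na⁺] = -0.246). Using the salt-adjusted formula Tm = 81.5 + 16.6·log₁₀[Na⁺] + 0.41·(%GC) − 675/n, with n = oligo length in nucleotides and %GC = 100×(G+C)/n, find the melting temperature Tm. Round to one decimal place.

71.2°C

Length n = 23. C=5, A=3, G=8, T=7
G+C = 13, so %GC = 13/23 × 100 = 56.522%
Salt term: 16.6 × (-0.246) = -4.084
GC term: 0.41 × 56.522 = 23.174; length term: −675/23 = −29.348
Tm = 81.5 + (-4.084) + 23.174 − 29.348 = 71.242 → 71.2°C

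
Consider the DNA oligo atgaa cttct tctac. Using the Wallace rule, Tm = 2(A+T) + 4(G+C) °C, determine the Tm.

40°C

G=1, A=4, T=6, C=4
A+T = 10, G+C = 5
Tm = 4·5 + 2·10 = 20 + 20 = 40°C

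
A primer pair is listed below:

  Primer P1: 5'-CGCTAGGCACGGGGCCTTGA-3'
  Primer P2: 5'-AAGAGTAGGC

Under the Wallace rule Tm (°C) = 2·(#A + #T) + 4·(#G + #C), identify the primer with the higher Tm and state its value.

Primer P1, 68°C

Primer P1: A+T=6, G+C=14 → Tm = 2(6)+4(14) = 68°C
Primer P2: A+T=5, G+C=5 → Tm = 2(5)+4(5) = 30°C
68°C vs 30°C → primer P1 is higher.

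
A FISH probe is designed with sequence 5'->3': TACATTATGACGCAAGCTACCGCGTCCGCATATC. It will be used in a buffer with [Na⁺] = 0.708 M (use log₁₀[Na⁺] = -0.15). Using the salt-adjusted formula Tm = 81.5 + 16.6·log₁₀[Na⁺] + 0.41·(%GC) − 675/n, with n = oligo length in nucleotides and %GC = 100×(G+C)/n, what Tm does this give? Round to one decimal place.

Length n = 34. Scanning the sequence gives T=8, A=9, G=6, C=11.
G+C = 17, so %GC = 17/34 × 100 = 50%
Salt term: 16.6 × (-0.15) = -2.49
GC term: 0.41 × 50 = 20.5; length term: −675/34 = −19.853
Tm = 81.5 + (-2.49) + 20.5 − 19.853 = 79.657 → 79.7°C

79.7°C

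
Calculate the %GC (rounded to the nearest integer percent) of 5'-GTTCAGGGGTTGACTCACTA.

Scanning the sequence gives G=6, C=4, T=6, A=4.
G+C = 6 + 4 = 10 out of 20 bases
%GC = 10/20 × 100 = 50% ≈ 50%

50%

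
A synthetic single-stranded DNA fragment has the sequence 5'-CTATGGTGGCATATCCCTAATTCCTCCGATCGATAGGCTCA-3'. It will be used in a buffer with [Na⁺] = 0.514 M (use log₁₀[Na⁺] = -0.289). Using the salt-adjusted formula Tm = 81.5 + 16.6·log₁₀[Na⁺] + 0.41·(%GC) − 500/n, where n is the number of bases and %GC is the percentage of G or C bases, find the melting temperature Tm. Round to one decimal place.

84.5°C

Length n = 41. Base counts: A=9, T=12, C=12, G=8
G+C = 20, so %GC = 20/41 × 100 = 48.78%
Salt term: 16.6 × (-0.289) = -4.797
GC term: 0.41 × 48.78 = 20; length term: −500/41 = −12.195
Tm = 81.5 + (-4.797) + 20 − 12.195 = 84.508 → 84.5°C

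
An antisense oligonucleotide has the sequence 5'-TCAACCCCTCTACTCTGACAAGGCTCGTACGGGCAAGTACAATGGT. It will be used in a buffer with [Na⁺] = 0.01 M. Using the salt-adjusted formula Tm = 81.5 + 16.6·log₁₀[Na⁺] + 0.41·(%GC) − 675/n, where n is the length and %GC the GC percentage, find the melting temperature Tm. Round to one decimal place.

55.0°C

Length n = 46. Scanning the sequence gives A=12, G=10, C=14, T=10.
G+C = 24, so %GC = 24/46 × 100 = 52.174%
Salt term: 16.6 × (-2) = -33.2
GC term: 0.41 × 52.174 = 21.391; length term: −675/46 = −14.674
Tm = 81.5 + (-33.2) + 21.391 − 14.674 = 55.017 → 55.0°C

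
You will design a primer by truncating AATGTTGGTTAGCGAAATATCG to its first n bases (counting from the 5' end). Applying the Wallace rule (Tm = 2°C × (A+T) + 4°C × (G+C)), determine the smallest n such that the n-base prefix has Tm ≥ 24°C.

First 8 bases: AATGTTGG → Tm = 22°C (< 24°C)
First 9 bases: AATGTTGGT → Tm = 24°C (≥ 24°C)
Since every base adds ≥2°C, Tm only increases with n, so the threshold is first crossed at n = 9.

n = 9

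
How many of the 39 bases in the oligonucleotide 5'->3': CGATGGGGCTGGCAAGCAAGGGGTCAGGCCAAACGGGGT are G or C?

26

Base counts: A=9, C=8, G=18, T=4
Total G or C: 18 + 8 = 26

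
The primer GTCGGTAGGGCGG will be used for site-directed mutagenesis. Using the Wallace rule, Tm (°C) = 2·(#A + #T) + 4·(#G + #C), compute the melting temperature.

A=1, C=2, G=8, T=2
So N_AT = 3 and N_GC = 10.
Tm = 4·10 + 2·3 = 40 + 6 = 46°C

46°C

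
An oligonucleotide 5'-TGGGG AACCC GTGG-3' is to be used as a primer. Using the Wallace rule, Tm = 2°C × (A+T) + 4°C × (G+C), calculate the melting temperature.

Counting bases: C=3, G=7, A=2, T=2
A+T = 4, G+C = 10
Tm = 2×4 + 4×10 = 48°C

48°C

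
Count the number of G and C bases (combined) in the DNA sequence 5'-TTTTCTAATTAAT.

C=1, G=0, A=4, T=8
G+C = 0 + 1 = 1

1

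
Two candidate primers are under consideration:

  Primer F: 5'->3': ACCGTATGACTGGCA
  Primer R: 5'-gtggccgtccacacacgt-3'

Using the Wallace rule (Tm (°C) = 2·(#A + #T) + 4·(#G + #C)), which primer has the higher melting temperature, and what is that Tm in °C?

Primer R, 60°C

Primer F: A+T=7, G+C=8 → Tm = 2(7)+4(8) = 46°C
Primer R: A+T=6, G+C=12 → Tm = 2(6)+4(12) = 60°C
46°C vs 60°C → primer R is higher.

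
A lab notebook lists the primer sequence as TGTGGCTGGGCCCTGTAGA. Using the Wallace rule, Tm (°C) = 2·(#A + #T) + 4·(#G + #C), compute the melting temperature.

62°C

Base counts: A=2, C=4, T=5, G=8
So N_AT = 7 and N_GC = 12.
Tm = 2(7) + 4(12) = 14 + 48 = 62°C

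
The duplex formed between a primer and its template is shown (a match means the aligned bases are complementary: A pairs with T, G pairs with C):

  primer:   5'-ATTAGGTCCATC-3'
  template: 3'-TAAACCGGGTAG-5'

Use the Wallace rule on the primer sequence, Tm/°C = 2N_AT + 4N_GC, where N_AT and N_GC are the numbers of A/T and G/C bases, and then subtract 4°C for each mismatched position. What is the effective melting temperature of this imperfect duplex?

26°C

Primer base counts: A=3, T=4, G=2, C=3 → A+T=7, G+C=5
Perfect-match Tm = 2(7) + 4(5) = 14 + 20 = 34°C
Mismatches (positions where the bases are not complementary): 2 (at positions 4, 7)
Effective Tm = 34 − 2×4 = 34 − 8 = 26°C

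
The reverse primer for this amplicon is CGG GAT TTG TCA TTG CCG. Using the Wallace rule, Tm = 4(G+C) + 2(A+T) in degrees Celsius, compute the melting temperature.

56°C

Counting bases: T=6, C=4, G=6, A=2
AT pairs contribute 8, GC pairs contribute 10.
Tm = 4·10 + 2·8 = 40 + 16 = 56°C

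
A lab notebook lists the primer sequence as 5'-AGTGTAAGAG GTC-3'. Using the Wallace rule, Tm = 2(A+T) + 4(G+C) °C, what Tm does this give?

38°C

Scanning the sequence gives C=1, G=5, A=4, T=3.
AT pairs contribute 7, GC pairs contribute 6.
Tm = 2×7 + 4×6 = 38°C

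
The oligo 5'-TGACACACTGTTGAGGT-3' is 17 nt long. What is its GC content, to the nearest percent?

A=4, G=5, C=3, T=5
G+C = 5 + 3 = 8 out of 17 bases
%GC = 8/17 × 100 = 47.06% ≈ 47%

47%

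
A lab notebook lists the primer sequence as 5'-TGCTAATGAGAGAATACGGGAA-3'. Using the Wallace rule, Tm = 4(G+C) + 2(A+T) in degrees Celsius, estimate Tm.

Base counts: G=7, A=9, C=2, T=4
So N_AT = 13 and N_GC = 9.
Tm = 2×13 + 4×9 = 62°C

62°C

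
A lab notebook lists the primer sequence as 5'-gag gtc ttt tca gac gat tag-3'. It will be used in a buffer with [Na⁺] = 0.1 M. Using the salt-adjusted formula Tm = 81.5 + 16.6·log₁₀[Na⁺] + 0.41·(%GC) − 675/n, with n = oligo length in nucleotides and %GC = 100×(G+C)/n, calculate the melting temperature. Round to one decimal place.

Length n = 21. Scanning the sequence gives G=6, C=3, T=7, A=5.
G+C = 9, so %GC = 9/21 × 100 = 42.857%
Salt term: 16.6 × (-1) = -16.6
GC term: 0.41 × 42.857 = 17.571; length term: −675/21 = −32.143
Tm = 81.5 + (-16.6) + 17.571 − 32.143 = 50.328 → 50.3°C

50.3°C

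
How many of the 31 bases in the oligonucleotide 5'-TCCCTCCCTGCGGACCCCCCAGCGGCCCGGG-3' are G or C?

26

Base counts: G=9, T=3, A=2, C=17
Total G or C: 9 + 17 = 26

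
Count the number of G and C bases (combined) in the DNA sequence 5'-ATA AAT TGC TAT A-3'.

2

Base counts: T=5, C=1, A=6, G=1
G+C = 1 + 1 = 2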